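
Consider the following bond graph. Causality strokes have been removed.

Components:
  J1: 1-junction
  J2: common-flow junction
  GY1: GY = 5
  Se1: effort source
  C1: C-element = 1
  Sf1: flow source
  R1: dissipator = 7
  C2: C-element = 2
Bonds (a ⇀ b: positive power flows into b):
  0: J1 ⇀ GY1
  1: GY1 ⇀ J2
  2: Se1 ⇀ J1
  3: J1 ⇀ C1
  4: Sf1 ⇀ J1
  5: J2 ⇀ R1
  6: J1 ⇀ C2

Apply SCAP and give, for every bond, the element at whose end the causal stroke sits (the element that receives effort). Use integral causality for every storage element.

bond 2 stroke→J1  (Se1: effort source, stroke at far end)
bond 4 stroke→Sf1  (source Sf1 imposes f)
bond 0 stroke→J1  (common-f at J1 fixed by 4)
bond 3 stroke→J1  (1-jn J1 has f-setter on 4)
bond 6 stroke→J1  (1-jn J1 has f-setter on 4)
bond 1 stroke→J2  (GY GY1: same side as bond 0)
bond 5 stroke→R1  (only one flow-in slot at J2)

β0 →J1
β1 →J2
β2 →J1
β3 →J1
β4 →Sf1
β5 →R1
β6 →J1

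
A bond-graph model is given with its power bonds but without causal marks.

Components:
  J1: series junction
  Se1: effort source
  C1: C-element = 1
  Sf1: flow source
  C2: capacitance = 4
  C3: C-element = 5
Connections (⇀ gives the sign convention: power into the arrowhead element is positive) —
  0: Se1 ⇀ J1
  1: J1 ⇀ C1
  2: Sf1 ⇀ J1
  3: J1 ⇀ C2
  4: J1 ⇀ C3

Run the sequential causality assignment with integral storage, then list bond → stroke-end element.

β0 →J1
β1 →J1
β2 →Sf1
β3 →J1
β4 →J1

β0 stroke at J1  (source Se1 imposes e)
β2 stroke at Sf1  (Sf1 fixes flow; stroke at Sf1)
β1 stroke at J1  (J1: bond 2 brought flow, rest push out)
β3 stroke at J1  (J1: bond 2 brought flow, rest push out)
β4 stroke at J1  (1-jn J1 has f-setter on 2)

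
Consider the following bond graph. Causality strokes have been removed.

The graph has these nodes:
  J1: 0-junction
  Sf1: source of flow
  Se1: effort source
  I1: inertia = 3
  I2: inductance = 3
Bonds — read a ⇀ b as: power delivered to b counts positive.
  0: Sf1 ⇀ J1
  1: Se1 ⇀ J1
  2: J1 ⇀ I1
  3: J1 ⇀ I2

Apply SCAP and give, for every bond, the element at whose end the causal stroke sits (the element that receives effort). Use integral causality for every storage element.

b0 stroke→Sf1  (source Sf1 imposes f)
b1 stroke→J1  (source Se1 imposes e)
b2 stroke→I1  (0-jn J1 has e-setter on 1)
b3 stroke→I2  (common-e at J1 fixed by 1)

β0 →Sf1
β1 →J1
β2 →I1
β3 →I2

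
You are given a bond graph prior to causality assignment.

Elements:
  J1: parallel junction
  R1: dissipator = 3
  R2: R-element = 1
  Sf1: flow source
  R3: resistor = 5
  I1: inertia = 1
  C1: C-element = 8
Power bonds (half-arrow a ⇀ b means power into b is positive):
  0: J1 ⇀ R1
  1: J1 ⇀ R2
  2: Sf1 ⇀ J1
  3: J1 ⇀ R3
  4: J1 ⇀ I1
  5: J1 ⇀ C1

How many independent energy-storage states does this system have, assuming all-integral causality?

2  (C1, I1 all integral)

bond 2 →Sf1  (Sf1 (Sf) sets flow on bond)
bond 4 →I1  (I1 integral (f out))
bond 5 →J1  (prefer integral on C1)
bond 0 →R1  (J1 effort already set via bond 5)
bond 1 →R2  (common-e at J1 fixed by 5)
bond 3 →R3  (J1: bond 5 brought effort, rest push out)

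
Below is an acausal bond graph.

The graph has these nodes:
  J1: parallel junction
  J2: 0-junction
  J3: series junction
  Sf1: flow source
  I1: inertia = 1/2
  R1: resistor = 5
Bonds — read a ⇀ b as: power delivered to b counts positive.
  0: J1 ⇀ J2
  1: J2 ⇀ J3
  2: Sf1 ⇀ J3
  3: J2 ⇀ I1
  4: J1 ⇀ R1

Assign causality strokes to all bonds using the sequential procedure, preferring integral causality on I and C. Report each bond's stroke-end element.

bond 2 →Sf1  (Sf1: flow source, stroke at near end)
bond 1 →J3  (1-jn J3 has f-setter on 2)
bond 3 →I1  (I1 outputs flow p/I1)
bond 0 →J2  (J2: last free bond brings effort in)
bond 4 →J1  (only one effort-in slot at J1)

bond 0 |J2
bond 1 |J3
bond 2 |Sf1
bond 3 |I1
bond 4 |J1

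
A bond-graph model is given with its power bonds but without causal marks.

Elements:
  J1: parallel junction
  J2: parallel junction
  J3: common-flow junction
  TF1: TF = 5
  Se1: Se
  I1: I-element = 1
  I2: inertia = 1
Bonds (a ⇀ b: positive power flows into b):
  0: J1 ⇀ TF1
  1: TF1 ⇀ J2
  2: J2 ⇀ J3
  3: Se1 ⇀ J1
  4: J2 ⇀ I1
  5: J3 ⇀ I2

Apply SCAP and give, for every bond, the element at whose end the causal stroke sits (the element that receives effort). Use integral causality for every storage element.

bond 3 |J1  (Se1: effort source, stroke at far end)
bond 0 |TF1  (J1: bond 3 brought effort, rest push out)
bond 1 |J2  (TF1: transformer flips bond 0)
bond 2 |J3  (common-e at J2 fixed by 1)
bond 4 |I1  (0-jn J2 has e-setter on 1)
bond 5 |I2  (only one flow-in slot at J3)

#0 stroke→TF1
#1 stroke→J2
#2 stroke→J3
#3 stroke→J1
#4 stroke→I1
#5 stroke→I2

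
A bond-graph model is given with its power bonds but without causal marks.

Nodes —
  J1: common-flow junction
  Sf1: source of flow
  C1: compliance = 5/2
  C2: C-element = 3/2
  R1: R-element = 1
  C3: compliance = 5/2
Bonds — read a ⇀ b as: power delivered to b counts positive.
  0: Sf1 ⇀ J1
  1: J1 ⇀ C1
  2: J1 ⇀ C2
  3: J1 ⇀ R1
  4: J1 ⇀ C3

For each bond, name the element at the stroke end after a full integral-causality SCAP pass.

bond 0 |Sf1  (Sf1 fixes flow; stroke at Sf1)
bond 1 |J1  (1-jn J1 has f-setter on 0)
bond 2 |J1  (J1: bond 0 brought flow, rest push out)
bond 3 |J1  (J1 flow already set via bond 0)
bond 4 |J1  (common-f at J1 fixed by 0)

#0 |Sf1
#1 |J1
#2 |J1
#3 |J1
#4 |J1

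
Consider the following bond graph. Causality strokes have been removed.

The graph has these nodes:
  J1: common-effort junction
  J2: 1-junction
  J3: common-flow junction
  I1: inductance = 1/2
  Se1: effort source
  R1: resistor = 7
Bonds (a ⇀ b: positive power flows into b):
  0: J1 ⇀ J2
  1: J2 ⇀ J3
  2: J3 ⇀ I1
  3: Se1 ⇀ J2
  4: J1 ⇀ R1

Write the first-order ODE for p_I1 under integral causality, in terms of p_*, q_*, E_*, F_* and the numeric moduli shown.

dp_I1/dt = E_Se1 - 14*p_I1

β3 stroke→J2  (source Se1 imposes e)
β2 stroke→I1  (I1 integral (f out))
β1 stroke→J3  (J3 flow already set via bond 2)
β0 stroke→J2  (1-jn J2 has f-setter on 1)
β4 stroke→J1  (J1 needs exactly one e-in)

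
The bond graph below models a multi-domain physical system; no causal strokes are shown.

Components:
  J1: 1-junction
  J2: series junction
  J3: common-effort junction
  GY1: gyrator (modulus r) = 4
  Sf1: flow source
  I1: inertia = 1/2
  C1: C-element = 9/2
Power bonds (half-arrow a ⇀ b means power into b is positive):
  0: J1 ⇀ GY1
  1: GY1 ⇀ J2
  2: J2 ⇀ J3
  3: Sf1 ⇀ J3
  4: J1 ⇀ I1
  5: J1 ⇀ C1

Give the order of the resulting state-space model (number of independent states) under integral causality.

#3 |Sf1  (Sf1 (Sf) sets flow on bond)
#2 |J3  (J3 needs exactly one e-in)
#1 |J2  (J2 flow already set via bond 2)
#0 |J1  (through GY1, causality inverts; strokes same side of GY1)
#4 |I1  (I1 integral (f out))
#5 |J1  (common-f at J1 fixed by 4)

2  (C1, I1 all integral)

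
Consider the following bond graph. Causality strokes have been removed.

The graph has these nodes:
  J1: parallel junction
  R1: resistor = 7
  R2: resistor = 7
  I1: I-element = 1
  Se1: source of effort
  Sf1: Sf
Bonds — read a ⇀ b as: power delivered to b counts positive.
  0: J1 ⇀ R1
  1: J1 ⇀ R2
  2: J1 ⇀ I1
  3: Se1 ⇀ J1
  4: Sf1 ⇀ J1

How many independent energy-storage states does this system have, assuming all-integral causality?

1  (I1 all integral)

bond 3 →J1  (Se1 fixes effort; stroke away)
bond 4 →Sf1  (Sf1 (Sf) sets flow on bond)
bond 0 →R1  (0-jn J1 has e-setter on 3)
bond 1 →R2  (J1: bond 3 brought effort, rest push out)
bond 2 →I1  (common-e at J1 fixed by 3)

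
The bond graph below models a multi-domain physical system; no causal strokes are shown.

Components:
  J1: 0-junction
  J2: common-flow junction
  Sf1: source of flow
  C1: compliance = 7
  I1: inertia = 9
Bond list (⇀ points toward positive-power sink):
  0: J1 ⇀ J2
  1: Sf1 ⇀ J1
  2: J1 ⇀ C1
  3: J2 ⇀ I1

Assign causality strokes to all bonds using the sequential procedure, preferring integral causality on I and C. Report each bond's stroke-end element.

β1 →Sf1  (Sf1 (Sf) sets flow on bond)
β2 →J1  (C1 integral (e out))
β0 →J2  (J1 effort already set via bond 2)
β3 →I1  (J2 needs exactly one f-in)

bond 0 →J2
bond 1 →Sf1
bond 2 →J1
bond 3 →I1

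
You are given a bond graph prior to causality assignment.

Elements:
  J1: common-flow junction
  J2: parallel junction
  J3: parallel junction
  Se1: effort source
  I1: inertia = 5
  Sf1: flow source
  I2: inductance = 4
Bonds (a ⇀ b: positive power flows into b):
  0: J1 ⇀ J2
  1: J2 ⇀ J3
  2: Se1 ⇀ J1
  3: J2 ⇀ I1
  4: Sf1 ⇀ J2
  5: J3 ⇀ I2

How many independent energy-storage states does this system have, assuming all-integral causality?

2  (I1, I2 all integral)

bond 2 stroke at J1  (Se1: effort source, stroke at far end)
bond 4 stroke at Sf1  (Sf1: flow source, stroke at near end)
bond 0 stroke at J2  (only one flow-in slot at J1)
bond 1 stroke at J3  (0-jn J2 has e-setter on 0)
bond 3 stroke at I1  (common-e at J2 fixed by 0)
bond 5 stroke at I2  (0-jn J3 has e-setter on 1)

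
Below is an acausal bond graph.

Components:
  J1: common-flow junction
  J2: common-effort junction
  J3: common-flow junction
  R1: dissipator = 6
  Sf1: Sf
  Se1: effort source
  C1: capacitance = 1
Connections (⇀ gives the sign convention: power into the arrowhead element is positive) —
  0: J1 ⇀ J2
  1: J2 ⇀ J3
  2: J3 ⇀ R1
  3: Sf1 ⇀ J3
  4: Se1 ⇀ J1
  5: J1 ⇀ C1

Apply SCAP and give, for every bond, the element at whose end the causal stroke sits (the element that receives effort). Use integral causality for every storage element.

b0 stroke→J2
b1 stroke→J3
b2 stroke→J3
b3 stroke→Sf1
b4 stroke→J1
b5 stroke→J1

β3 →Sf1  (source Sf1 imposes f)
β4 →J1  (Se1 fixes effort; stroke away)
β1 →J3  (J3: bond 3 brought flow, rest push out)
β2 →J3  (J3: bond 3 brought flow, rest push out)
β0 →J2  (closing 0-jn rule on J2)
β5 →J1  (common-f at J1 fixed by 0)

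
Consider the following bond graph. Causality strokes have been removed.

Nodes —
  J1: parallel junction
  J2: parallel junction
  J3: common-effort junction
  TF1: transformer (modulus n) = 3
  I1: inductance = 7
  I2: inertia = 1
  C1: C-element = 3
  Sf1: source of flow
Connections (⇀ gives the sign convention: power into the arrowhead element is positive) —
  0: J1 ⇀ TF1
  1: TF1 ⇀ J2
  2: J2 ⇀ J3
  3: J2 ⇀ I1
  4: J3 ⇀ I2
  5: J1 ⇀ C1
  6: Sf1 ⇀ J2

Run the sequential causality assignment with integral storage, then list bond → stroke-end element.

bond 6 stroke→Sf1  (Sf1 fixes flow; stroke at Sf1)
bond 3 stroke→I1  (I1 integral (f out))
bond 4 stroke→I2  (I2 integral (f out))
bond 2 stroke→J3  (closing 0-jn rule on J3)
bond 1 stroke→J2  (J2: last free bond brings effort in)
bond 0 stroke→TF1  (TF1 one-in-one-out from 1)
bond 5 stroke→J1  (J1 needs exactly one e-in)

b0 →TF1
b1 →J2
b2 →J3
b3 →I1
b4 →I2
b5 →J1
b6 →Sf1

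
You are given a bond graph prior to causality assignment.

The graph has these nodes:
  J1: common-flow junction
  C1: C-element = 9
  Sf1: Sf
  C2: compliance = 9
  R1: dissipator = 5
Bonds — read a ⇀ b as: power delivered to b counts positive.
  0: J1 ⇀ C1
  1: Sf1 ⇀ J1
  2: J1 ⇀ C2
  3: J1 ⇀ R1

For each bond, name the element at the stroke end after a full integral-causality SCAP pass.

#1 stroke at Sf1  (Sf1 fixes flow; stroke at Sf1)
#0 stroke at J1  (1-jn J1 has f-setter on 1)
#2 stroke at J1  (J1 flow already set via bond 1)
#3 stroke at J1  (common-f at J1 fixed by 1)

bond 0 stroke→J1
bond 1 stroke→Sf1
bond 2 stroke→J1
bond 3 stroke→J1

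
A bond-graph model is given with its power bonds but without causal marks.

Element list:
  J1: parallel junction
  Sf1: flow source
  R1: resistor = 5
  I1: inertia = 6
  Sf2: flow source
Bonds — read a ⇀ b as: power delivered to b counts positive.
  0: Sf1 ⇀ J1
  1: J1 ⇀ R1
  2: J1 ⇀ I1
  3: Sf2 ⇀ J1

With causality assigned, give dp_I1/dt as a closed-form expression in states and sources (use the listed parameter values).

#0 |Sf1  (Sf1 (Sf) sets flow on bond)
#3 |Sf2  (Sf2 fixes flow; stroke at Sf2)
#2 |I1  (prefer integral on I1)
#1 |J1  (only one effort-in slot at J1)

dp_I1/dt = 5*F_Sf1 + 5*F_Sf2 - 5*p_I1/6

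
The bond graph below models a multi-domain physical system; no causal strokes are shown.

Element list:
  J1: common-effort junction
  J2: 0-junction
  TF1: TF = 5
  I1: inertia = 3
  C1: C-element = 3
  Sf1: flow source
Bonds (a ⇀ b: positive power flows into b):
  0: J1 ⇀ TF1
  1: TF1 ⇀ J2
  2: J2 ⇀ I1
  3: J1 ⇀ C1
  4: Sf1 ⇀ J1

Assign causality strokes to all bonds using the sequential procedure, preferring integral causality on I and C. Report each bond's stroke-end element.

b4 →Sf1  (source Sf1 imposes f)
b2 →I1  (prefer integral on I1)
b1 →J2  (closing 0-jn rule on J2)
b0 →TF1  (through TF1, causality passes straight; one stroke at TF1)
b3 →J1  (only one effort-in slot at J1)

bond 0 stroke→TF1
bond 1 stroke→J2
bond 2 stroke→I1
bond 3 stroke→J1
bond 4 stroke→Sf1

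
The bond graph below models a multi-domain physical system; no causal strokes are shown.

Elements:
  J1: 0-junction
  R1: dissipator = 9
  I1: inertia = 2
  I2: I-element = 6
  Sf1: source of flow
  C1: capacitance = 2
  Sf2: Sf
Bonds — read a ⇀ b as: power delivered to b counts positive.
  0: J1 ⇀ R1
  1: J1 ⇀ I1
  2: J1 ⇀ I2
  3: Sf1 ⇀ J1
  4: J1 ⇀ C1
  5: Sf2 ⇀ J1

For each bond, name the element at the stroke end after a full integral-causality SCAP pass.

bond 0 →R1
bond 1 →I1
bond 2 →I2
bond 3 →Sf1
bond 4 →J1
bond 5 →Sf2

b3 |Sf1  (Sf1 fixes flow; stroke at Sf1)
b5 |Sf2  (source Sf2 imposes f)
b1 |I1  (I1 integral (f out))
b2 |I2  (I2 integral (f out))
b4 |J1  (C1 integral (e out))
b0 |R1  (J1 effort already set via bond 4)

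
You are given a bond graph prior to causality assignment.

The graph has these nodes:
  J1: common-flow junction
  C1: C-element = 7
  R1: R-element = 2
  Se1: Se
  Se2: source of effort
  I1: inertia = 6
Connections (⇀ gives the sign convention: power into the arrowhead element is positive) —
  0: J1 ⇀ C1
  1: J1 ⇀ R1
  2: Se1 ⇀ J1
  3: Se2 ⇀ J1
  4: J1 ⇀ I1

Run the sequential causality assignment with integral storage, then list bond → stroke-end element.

#0 |J1
#1 |J1
#2 |J1
#3 |J1
#4 |I1

bond 2 →J1  (Se1 fixes effort; stroke away)
bond 3 →J1  (Se2 fixes effort; stroke away)
bond 0 →J1  (C1 integral (e out))
bond 4 →I1  (I1 outputs flow p/I1)
bond 1 →J1  (J1: bond 4 brought flow, rest push out)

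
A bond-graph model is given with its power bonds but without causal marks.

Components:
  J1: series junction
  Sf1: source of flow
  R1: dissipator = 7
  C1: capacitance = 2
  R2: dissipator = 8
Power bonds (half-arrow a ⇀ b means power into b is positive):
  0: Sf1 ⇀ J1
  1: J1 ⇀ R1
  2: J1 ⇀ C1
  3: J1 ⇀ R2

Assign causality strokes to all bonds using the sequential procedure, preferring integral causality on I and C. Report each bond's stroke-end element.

β0 stroke→Sf1
β1 stroke→J1
β2 stroke→J1
β3 stroke→J1

b0 |Sf1  (Sf1 (Sf) sets flow on bond)
b1 |J1  (common-f at J1 fixed by 0)
b2 |J1  (J1: bond 0 brought flow, rest push out)
b3 |J1  (J1: bond 0 brought flow, rest push out)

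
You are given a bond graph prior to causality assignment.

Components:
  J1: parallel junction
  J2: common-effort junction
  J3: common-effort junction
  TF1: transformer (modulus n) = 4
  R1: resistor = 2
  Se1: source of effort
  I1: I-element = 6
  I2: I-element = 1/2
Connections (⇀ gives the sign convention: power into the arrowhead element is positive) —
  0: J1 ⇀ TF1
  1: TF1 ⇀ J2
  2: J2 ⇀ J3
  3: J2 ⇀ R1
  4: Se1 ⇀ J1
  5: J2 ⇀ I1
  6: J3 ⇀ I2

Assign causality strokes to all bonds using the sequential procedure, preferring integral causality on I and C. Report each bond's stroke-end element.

#4 stroke→J1  (source Se1 imposes e)
#0 stroke→TF1  (J1 effort already set via bond 4)
#1 stroke→J2  (TF1 one-in-one-out from 0)
#2 stroke→J3  (J2: bond 1 brought effort, rest push out)
#3 stroke→R1  (J2 effort already set via bond 1)
#5 stroke→I1  (J2 effort already set via bond 1)
#6 stroke→I2  (0-jn J3 has e-setter on 2)

β0 →TF1
β1 →J2
β2 →J3
β3 →R1
β4 →J1
β5 →I1
β6 →I2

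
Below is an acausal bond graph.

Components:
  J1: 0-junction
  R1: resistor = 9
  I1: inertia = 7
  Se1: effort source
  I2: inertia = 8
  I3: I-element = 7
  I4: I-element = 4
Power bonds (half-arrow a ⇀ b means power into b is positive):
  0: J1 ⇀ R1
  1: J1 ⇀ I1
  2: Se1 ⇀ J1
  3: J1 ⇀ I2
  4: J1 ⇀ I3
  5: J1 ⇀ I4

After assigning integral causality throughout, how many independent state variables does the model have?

4  (I1, I2, I3, I4 all integral)

b2 |J1  (Se1: effort source, stroke at far end)
b0 |R1  (J1: bond 2 brought effort, rest push out)
b1 |I1  (J1 effort already set via bond 2)
b3 |I2  (J1 effort already set via bond 2)
b4 |I3  (common-e at J1 fixed by 2)
b5 |I4  (0-jn J1 has e-setter on 2)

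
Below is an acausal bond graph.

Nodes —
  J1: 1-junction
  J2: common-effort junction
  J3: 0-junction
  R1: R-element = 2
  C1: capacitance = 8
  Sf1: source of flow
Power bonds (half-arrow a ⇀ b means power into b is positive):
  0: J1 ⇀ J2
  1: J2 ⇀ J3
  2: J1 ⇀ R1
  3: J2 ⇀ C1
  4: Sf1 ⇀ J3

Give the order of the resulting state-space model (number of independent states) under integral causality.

#4 stroke at Sf1  (source Sf1 imposes f)
#1 stroke at J3  (J3 needs exactly one e-in)
#3 stroke at J2  (C1 outputs effort q/C1)
#0 stroke at J1  (J2 effort already set via bond 3)
#2 stroke at R1  (only one flow-in slot at J1)

1  (C1 all integral)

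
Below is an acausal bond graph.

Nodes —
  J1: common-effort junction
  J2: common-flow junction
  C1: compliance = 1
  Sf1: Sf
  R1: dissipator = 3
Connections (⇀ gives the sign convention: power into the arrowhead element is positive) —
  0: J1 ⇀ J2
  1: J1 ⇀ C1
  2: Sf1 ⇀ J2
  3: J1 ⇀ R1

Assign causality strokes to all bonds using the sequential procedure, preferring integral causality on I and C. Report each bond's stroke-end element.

b0 |J2
b1 |J1
b2 |Sf1
b3 |R1

#2 →Sf1  (source Sf1 imposes f)
#0 →J2  (J2: bond 2 brought flow, rest push out)
#1 →J1  (C1 outputs effort q/C1)
#3 →R1  (J1 effort already set via bond 1)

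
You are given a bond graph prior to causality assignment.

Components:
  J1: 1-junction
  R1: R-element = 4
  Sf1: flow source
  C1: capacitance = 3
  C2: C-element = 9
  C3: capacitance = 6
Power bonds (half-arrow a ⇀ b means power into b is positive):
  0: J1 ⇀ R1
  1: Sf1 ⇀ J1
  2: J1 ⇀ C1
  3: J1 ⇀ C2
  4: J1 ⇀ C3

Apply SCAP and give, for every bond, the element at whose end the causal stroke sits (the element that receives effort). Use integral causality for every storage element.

β0 stroke→J1
β1 stroke→Sf1
β2 stroke→J1
β3 stroke→J1
β4 stroke→J1

β1 stroke→Sf1  (Sf1: flow source, stroke at near end)
β0 stroke→J1  (1-jn J1 has f-setter on 1)
β2 stroke→J1  (J1 flow already set via bond 1)
β3 stroke→J1  (J1 flow already set via bond 1)
β4 stroke→J1  (J1 flow already set via bond 1)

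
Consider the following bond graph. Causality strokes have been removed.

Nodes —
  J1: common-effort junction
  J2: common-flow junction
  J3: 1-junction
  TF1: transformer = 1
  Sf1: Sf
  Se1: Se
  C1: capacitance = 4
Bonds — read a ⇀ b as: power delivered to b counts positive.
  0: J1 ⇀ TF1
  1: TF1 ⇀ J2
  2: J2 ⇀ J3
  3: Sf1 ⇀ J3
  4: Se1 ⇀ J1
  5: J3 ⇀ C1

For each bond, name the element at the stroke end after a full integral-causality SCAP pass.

bond 0 stroke at TF1
bond 1 stroke at J2
bond 2 stroke at J3
bond 3 stroke at Sf1
bond 4 stroke at J1
bond 5 stroke at J3

b3 stroke at Sf1  (Sf1 fixes flow; stroke at Sf1)
b4 stroke at J1  (source Se1 imposes e)
b0 stroke at TF1  (J1: bond 4 brought effort, rest push out)
b2 stroke at J3  (1-jn J3 has f-setter on 3)
b5 stroke at J3  (common-f at J3 fixed by 3)
b1 stroke at J2  (TF1 one-in-one-out from 0)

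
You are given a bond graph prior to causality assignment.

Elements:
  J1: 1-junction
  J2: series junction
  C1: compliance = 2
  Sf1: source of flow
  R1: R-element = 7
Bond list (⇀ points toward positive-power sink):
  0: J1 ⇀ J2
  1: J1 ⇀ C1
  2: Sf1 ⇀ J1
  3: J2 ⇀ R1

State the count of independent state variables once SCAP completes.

1  (C1 all integral)

#2 stroke→Sf1  (Sf1: flow source, stroke at near end)
#0 stroke→J1  (J1: bond 2 brought flow, rest push out)
#1 stroke→J1  (J1: bond 2 brought flow, rest push out)
#3 stroke→J2  (common-f at J2 fixed by 0)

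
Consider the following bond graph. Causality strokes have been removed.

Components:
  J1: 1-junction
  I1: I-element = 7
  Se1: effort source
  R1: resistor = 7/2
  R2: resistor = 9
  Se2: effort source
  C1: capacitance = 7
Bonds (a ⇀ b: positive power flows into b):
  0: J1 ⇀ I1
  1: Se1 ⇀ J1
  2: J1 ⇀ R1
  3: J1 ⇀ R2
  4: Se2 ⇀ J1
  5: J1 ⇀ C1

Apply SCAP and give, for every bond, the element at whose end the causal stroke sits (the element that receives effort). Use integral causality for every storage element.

bond 1 |J1  (Se1 fixes effort; stroke away)
bond 4 |J1  (Se2 fixes effort; stroke away)
bond 0 |I1  (prefer integral on I1)
bond 2 |J1  (J1: bond 0 brought flow, rest push out)
bond 3 |J1  (1-jn J1 has f-setter on 0)
bond 5 |J1  (1-jn J1 has f-setter on 0)

β0 stroke at I1
β1 stroke at J1
β2 stroke at J1
β3 stroke at J1
β4 stroke at J1
β5 stroke at J1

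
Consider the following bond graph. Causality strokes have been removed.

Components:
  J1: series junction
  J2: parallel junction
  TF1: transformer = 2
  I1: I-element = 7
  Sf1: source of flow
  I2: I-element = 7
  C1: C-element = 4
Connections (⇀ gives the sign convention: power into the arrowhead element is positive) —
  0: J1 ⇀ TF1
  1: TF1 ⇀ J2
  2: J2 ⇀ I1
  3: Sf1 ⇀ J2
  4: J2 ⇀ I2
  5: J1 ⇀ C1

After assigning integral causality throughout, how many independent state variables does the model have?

b3 stroke at Sf1  (Sf1: flow source, stroke at near end)
b2 stroke at I1  (I1: I, integral causality)
b4 stroke at I2  (I2 integral (f out))
b1 stroke at J2  (J2: last free bond brings effort in)
b0 stroke at TF1  (through TF1, causality passes straight; one stroke at TF1)
b5 stroke at J1  (J1: bond 0 brought flow, rest push out)

3  (C1, I1, I2 all integral)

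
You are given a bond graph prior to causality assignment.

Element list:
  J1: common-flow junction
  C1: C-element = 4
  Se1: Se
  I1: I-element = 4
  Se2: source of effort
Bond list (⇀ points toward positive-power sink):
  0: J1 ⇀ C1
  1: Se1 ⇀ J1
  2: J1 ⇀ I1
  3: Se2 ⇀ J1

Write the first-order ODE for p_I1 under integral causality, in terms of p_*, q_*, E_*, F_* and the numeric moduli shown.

bond 1 stroke→J1  (Se1: effort source, stroke at far end)
bond 3 stroke→J1  (source Se2 imposes e)
bond 0 stroke→J1  (C1 outputs effort q/C1)
bond 2 stroke→I1  (only one flow-in slot at J1)

dp_I1/dt = E_Se1 + E_Se2 - q_C1/4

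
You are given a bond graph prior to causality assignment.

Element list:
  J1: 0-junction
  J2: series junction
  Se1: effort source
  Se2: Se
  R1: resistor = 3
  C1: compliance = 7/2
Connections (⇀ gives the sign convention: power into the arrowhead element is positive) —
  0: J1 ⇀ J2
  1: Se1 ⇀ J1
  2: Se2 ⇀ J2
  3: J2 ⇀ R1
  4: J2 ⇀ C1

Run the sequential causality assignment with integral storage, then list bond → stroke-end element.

b0 |J2
b1 |J1
b2 |J2
b3 |R1
b4 |J2

#1 →J1  (Se1 fixes effort; stroke away)
#2 →J2  (Se2 (Se) sets effort on bond)
#0 →J2  (0-jn J1 has e-setter on 1)
#4 →J2  (C1 integral (e out))
#3 →R1  (only one flow-in slot at J2)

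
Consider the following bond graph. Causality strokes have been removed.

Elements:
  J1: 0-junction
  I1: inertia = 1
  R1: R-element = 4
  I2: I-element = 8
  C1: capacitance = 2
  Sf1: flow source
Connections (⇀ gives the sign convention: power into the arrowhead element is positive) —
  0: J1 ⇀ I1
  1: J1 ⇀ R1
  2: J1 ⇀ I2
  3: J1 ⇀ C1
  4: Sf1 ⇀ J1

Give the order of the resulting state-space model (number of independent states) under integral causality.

β4 |Sf1  (Sf1 (Sf) sets flow on bond)
β0 |I1  (I1 outputs flow p/I1)
β2 |I2  (I2 integral (f out))
β3 |J1  (C1 outputs effort q/C1)
β1 |R1  (J1: bond 3 brought effort, rest push out)

3  (C1, I1, I2 all integral)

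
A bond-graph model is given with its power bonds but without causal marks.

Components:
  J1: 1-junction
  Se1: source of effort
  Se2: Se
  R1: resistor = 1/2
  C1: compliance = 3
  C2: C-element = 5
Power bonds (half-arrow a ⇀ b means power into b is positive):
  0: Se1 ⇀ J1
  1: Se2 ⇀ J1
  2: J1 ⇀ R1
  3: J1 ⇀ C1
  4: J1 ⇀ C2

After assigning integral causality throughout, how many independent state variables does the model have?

2  (C1, C2 all integral)

β0 |J1  (Se1: effort source, stroke at far end)
β1 |J1  (source Se2 imposes e)
β3 |J1  (prefer integral on C1)
β4 |J1  (C2 integral (e out))
β2 |R1  (closing 1-jn rule on J1)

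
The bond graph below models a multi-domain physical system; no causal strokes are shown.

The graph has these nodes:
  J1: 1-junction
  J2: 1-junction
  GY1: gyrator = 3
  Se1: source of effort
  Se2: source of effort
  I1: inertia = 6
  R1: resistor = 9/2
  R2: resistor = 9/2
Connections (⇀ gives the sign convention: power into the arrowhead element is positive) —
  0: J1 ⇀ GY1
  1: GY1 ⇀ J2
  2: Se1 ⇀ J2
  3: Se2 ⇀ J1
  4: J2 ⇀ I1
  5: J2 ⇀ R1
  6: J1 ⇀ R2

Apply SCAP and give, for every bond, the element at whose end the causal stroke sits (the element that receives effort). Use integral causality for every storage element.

bond 2 →J2  (Se1 fixes effort; stroke away)
bond 3 →J1  (Se2 fixes effort; stroke away)
bond 4 →I1  (prefer integral on I1)
bond 1 →J2  (1-jn J2 has f-setter on 4)
bond 5 →J2  (J2: bond 4 brought flow, rest push out)
bond 0 →J1  (through GY1, causality inverts; strokes same side of GY1)
bond 6 →R2  (closing 1-jn rule on J1)

#0 stroke→J1
#1 stroke→J2
#2 stroke→J2
#3 stroke→J1
#4 stroke→I1
#5 stroke→J2
#6 stroke→R2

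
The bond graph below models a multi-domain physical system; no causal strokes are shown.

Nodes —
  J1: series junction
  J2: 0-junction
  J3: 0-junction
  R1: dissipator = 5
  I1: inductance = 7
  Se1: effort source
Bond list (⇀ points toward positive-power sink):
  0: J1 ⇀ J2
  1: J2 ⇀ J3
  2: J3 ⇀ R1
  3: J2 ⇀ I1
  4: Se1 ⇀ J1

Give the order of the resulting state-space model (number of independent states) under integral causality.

bond 4 stroke at J1  (Se1: effort source, stroke at far end)
bond 0 stroke at J2  (J1: last free bond brings flow in)
bond 1 stroke at J3  (common-e at J2 fixed by 0)
bond 3 stroke at I1  (0-jn J2 has e-setter on 0)
bond 2 stroke at R1  (J3: bond 1 brought effort, rest push out)

1  (I1 all integral)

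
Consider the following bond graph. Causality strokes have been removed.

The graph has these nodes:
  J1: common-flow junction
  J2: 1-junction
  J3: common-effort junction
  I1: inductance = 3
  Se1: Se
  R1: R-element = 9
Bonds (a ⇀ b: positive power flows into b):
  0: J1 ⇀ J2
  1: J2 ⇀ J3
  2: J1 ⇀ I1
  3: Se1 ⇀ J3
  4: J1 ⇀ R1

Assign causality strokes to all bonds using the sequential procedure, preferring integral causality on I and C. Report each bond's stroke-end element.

#3 stroke→J3  (source Se1 imposes e)
#1 stroke→J2  (J3: bond 3 brought effort, rest push out)
#0 stroke→J1  (J2: last free bond brings flow in)
#2 stroke→I1  (I1: I, integral causality)
#4 stroke→J1  (common-f at J1 fixed by 2)

bond 0 stroke→J1
bond 1 stroke→J2
bond 2 stroke→I1
bond 3 stroke→J3
bond 4 stroke→J1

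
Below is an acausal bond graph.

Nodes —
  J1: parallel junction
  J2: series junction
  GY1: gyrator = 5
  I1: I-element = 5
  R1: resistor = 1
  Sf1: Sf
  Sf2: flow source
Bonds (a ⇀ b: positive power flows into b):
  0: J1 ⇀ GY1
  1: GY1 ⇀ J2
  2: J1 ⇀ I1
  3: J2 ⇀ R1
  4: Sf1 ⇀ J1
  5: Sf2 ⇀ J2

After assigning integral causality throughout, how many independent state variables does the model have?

1  (I1 all integral)

#4 stroke at Sf1  (Sf1 fixes flow; stroke at Sf1)
#5 stroke at Sf2  (Sf2: flow source, stroke at near end)
#1 stroke at J2  (1-jn J2 has f-setter on 5)
#3 stroke at J2  (1-jn J2 has f-setter on 5)
#0 stroke at J1  (through GY1, causality inverts; strokes same side of GY1)
#2 stroke at I1  (J1: bond 0 brought effort, rest push out)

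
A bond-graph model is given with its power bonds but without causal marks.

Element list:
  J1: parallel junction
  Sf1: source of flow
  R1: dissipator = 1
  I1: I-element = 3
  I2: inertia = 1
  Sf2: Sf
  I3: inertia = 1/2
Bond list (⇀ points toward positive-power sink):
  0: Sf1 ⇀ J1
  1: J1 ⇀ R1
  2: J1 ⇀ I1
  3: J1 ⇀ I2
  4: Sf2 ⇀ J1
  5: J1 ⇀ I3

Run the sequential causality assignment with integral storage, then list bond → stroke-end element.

β0 stroke at Sf1  (source Sf1 imposes f)
β4 stroke at Sf2  (Sf2: flow source, stroke at near end)
β2 stroke at I1  (I1 integral (f out))
β3 stroke at I2  (I2: I, integral causality)
β5 stroke at I3  (prefer integral on I3)
β1 stroke at J1  (closing 0-jn rule on J1)

β0 stroke at Sf1
β1 stroke at J1
β2 stroke at I1
β3 stroke at I2
β4 stroke at Sf2
β5 stroke at I3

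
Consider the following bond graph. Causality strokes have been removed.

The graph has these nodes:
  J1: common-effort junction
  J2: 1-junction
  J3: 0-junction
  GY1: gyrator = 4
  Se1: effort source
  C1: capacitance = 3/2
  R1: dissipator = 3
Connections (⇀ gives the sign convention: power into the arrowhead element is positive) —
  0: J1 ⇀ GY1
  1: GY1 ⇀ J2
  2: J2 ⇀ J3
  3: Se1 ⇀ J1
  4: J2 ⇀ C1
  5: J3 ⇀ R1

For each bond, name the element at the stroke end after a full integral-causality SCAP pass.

b3 stroke at J1  (Se1: effort source, stroke at far end)
b0 stroke at GY1  (0-jn J1 has e-setter on 3)
b1 stroke at GY1  (GY GY1: same side as bond 0)
b2 stroke at J2  (J2 flow already set via bond 1)
b4 stroke at J2  (common-f at J2 fixed by 1)
b5 stroke at J3  (J3 needs exactly one e-in)

β0 stroke at GY1
β1 stroke at GY1
β2 stroke at J2
β3 stroke at J1
β4 stroke at J2
β5 stroke at J3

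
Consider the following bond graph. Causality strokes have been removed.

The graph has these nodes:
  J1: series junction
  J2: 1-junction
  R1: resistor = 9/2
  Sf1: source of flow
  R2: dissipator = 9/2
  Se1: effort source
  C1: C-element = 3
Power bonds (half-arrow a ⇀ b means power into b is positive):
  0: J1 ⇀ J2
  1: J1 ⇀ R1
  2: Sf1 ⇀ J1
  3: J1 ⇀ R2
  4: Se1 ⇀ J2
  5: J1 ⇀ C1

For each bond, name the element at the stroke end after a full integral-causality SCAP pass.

b2 →Sf1  (Sf1: flow source, stroke at near end)
b4 →J2  (Se1 (Se) sets effort on bond)
b0 →J1  (common-f at J1 fixed by 2)
b1 →J1  (J1: bond 2 brought flow, rest push out)
b3 →J1  (J1: bond 2 brought flow, rest push out)
b5 →J1  (J1 flow already set via bond 2)

b0 →J1
b1 →J1
b2 →Sf1
b3 →J1
b4 →J2
b5 →J1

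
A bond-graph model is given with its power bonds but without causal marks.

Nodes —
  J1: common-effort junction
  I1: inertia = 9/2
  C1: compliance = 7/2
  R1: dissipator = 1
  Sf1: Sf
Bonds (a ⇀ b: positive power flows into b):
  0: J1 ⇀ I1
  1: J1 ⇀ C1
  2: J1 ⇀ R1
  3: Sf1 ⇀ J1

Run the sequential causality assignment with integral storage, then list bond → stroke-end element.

bond 3 →Sf1  (source Sf1 imposes f)
bond 0 →I1  (I1 outputs flow p/I1)
bond 1 →J1  (prefer integral on C1)
bond 2 →R1  (common-e at J1 fixed by 1)

#0 |I1
#1 |J1
#2 |R1
#3 |Sf1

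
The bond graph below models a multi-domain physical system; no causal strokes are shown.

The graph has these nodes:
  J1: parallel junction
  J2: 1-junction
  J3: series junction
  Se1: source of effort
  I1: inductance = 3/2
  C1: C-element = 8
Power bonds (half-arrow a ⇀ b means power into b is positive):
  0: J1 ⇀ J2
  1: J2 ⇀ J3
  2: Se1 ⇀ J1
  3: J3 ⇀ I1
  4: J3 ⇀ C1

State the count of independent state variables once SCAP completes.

β2 |J1  (Se1 (Se) sets effort on bond)
β0 |J2  (J1: bond 2 brought effort, rest push out)
β1 |J3  (J2 needs exactly one f-in)
β3 |I1  (I1: I, integral causality)
β4 |J3  (J3: bond 3 brought flow, rest push out)

2  (C1, I1 all integral)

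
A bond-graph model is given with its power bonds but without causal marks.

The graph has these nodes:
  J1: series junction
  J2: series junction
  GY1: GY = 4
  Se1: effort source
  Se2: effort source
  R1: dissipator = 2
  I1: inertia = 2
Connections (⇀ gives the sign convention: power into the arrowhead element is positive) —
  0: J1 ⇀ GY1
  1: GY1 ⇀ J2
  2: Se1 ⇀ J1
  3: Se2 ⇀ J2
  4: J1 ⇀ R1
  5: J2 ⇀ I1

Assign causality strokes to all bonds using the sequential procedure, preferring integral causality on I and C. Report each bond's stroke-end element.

β0 |J1
β1 |J2
β2 |J1
β3 |J2
β4 |R1
β5 |I1

b2 stroke at J1  (source Se1 imposes e)
b3 stroke at J2  (Se2 fixes effort; stroke away)
b5 stroke at I1  (I1: I, integral causality)
b1 stroke at J2  (J2 flow already set via bond 5)
b0 stroke at J1  (GY1: gyrator matches bond 1)
b4 stroke at R1  (closing 1-jn rule on J1)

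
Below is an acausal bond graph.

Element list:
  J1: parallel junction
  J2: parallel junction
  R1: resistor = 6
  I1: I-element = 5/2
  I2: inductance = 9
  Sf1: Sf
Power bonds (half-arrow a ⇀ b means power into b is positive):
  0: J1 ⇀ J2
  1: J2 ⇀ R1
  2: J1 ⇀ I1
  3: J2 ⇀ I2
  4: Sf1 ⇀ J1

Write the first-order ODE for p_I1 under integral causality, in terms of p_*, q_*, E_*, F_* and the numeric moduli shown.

#4 |Sf1  (Sf1: flow source, stroke at near end)
#2 |I1  (prefer integral on I1)
#0 |J1  (J1: last free bond brings effort in)
#3 |I2  (I2: I, integral causality)
#1 |J2  (J2 needs exactly one e-in)

dp_I1/dt = 6*F_Sf1 - 12*p_I1/5 - 2*p_I2/3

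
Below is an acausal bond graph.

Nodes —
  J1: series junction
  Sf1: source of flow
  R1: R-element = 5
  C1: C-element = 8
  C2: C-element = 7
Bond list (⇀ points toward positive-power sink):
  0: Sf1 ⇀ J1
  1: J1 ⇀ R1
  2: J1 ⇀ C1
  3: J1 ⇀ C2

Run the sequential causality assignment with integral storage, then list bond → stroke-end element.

#0 |Sf1  (Sf1 (Sf) sets flow on bond)
#1 |J1  (J1 flow already set via bond 0)
#2 |J1  (1-jn J1 has f-setter on 0)
#3 |J1  (common-f at J1 fixed by 0)

#0 |Sf1
#1 |J1
#2 |J1
#3 |J1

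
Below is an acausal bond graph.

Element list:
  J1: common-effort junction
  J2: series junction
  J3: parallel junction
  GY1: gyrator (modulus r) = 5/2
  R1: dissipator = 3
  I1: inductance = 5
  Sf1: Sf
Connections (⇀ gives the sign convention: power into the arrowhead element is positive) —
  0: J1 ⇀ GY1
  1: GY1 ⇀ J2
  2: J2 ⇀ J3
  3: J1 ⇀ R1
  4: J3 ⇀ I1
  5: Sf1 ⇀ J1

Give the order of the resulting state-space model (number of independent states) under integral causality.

b5 stroke at Sf1  (source Sf1 imposes f)
b4 stroke at I1  (I1 integral (f out))
b2 stroke at J3  (J3: last free bond brings effort in)
b1 stroke at J2  (J2: bond 2 brought flow, rest push out)
b0 stroke at J1  (through GY1, causality inverts; strokes same side of GY1)
b3 stroke at R1  (common-e at J1 fixed by 0)

1  (I1 all integral)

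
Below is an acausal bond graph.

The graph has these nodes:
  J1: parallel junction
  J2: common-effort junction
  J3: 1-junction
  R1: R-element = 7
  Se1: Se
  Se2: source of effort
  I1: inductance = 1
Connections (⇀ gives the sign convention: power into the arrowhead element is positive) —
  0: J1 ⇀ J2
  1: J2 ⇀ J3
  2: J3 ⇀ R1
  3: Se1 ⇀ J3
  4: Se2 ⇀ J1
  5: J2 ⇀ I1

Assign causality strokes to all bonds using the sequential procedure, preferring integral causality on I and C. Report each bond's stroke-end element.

#0 |J2
#1 |J3
#2 |R1
#3 |J3
#4 |J1
#5 |I1

bond 3 stroke→J3  (Se1 fixes effort; stroke away)
bond 4 stroke→J1  (Se2 fixes effort; stroke away)
bond 0 stroke→J2  (common-e at J1 fixed by 4)
bond 1 stroke→J3  (common-e at J2 fixed by 0)
bond 5 stroke→I1  (J2 effort already set via bond 0)
bond 2 stroke→R1  (J3: last free bond brings flow in)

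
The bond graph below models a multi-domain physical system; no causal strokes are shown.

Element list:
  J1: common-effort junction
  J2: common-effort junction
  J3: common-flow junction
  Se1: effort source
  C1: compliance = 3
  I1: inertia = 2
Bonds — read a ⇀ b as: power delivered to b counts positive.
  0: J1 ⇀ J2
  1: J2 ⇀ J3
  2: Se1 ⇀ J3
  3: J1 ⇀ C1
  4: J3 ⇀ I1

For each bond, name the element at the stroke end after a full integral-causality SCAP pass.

b0 stroke at J2
b1 stroke at J3
b2 stroke at J3
b3 stroke at J1
b4 stroke at I1

b2 |J3  (Se1 fixes effort; stroke away)
b3 |J1  (C1: C, integral causality)
b0 |J2  (J1 effort already set via bond 3)
b1 |J3  (0-jn J2 has e-setter on 0)
b4 |I1  (closing 1-jn rule on J3)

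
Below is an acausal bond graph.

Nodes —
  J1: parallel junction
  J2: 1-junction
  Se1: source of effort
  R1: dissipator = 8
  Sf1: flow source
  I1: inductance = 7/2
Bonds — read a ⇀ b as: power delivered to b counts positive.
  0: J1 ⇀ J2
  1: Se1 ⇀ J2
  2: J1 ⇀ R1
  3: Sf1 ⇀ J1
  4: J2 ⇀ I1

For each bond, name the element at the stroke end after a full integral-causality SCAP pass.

bond 0 →J2
bond 1 →J2
bond 2 →J1
bond 3 →Sf1
bond 4 →I1

bond 1 |J2  (source Se1 imposes e)
bond 3 |Sf1  (Sf1 (Sf) sets flow on bond)
bond 4 |I1  (I1 outputs flow p/I1)
bond 0 |J2  (common-f at J2 fixed by 4)
bond 2 |J1  (J1: last free bond brings effort in)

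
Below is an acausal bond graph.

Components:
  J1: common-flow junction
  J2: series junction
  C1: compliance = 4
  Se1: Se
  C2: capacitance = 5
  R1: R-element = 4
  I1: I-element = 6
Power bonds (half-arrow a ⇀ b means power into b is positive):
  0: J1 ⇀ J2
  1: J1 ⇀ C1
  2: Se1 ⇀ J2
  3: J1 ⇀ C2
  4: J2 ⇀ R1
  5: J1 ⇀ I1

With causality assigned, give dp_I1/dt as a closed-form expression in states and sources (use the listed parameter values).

dp_I1/dt = E_Se1 - 2*p_I1/3 - q_C1/4 - q_C2/5

β2 stroke→J2  (source Se1 imposes e)
β1 stroke→J1  (C1 integral (e out))
β3 stroke→J1  (C2 integral (e out))
β5 stroke→I1  (I1 integral (f out))
β0 stroke→J1  (J1 flow already set via bond 5)
β4 stroke→J2  (1-jn J2 has f-setter on 0)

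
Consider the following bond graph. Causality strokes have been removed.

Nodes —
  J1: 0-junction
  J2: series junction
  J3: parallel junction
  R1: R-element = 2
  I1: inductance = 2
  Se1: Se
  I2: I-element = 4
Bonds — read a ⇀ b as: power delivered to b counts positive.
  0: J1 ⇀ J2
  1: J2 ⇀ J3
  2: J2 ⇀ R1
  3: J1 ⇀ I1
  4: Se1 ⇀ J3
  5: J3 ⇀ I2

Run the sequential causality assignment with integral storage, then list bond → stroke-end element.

#4 |J3  (source Se1 imposes e)
#1 |J2  (J3 effort already set via bond 4)
#5 |I2  (common-e at J3 fixed by 4)
#3 |I1  (I1 outputs flow p/I1)
#0 |J1  (only one effort-in slot at J1)
#2 |J2  (J2 flow already set via bond 0)

β0 stroke→J1
β1 stroke→J2
β2 stroke→J2
β3 stroke→I1
β4 stroke→J3
β5 stroke→I2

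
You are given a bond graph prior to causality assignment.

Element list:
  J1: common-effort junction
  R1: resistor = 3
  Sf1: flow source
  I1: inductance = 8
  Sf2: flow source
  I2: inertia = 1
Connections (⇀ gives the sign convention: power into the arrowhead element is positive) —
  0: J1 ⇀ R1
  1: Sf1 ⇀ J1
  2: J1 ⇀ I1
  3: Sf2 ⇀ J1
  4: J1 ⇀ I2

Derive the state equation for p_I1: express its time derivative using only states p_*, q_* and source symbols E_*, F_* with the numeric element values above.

dp_I1/dt = 3*F_Sf1 + 3*F_Sf2 - 3*p_I1/8 - 3*p_I2

b1 |Sf1  (Sf1 (Sf) sets flow on bond)
b3 |Sf2  (Sf2 (Sf) sets flow on bond)
b2 |I1  (I1 integral (f out))
b4 |I2  (I2: I, integral causality)
b0 |J1  (only one effort-in slot at J1)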